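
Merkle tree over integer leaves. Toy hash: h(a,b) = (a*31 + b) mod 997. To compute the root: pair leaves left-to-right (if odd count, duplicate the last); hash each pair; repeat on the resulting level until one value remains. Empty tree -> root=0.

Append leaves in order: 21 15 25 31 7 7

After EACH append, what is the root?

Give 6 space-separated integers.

After append 21 (leaves=[21]):
  L0: [21]
  root=21
After append 15 (leaves=[21, 15]):
  L0: [21, 15]
  L1: h(21,15)=(21*31+15)%997=666 -> [666]
  root=666
After append 25 (leaves=[21, 15, 25]):
  L0: [21, 15, 25]
  L1: h(21,15)=(21*31+15)%997=666 h(25,25)=(25*31+25)%997=800 -> [666, 800]
  L2: h(666,800)=(666*31+800)%997=509 -> [509]
  root=509
After append 31 (leaves=[21, 15, 25, 31]):
  L0: [21, 15, 25, 31]
  L1: h(21,15)=(21*31+15)%997=666 h(25,31)=(25*31+31)%997=806 -> [666, 806]
  L2: h(666,806)=(666*31+806)%997=515 -> [515]
  root=515
After append 7 (leaves=[21, 15, 25, 31, 7]):
  L0: [21, 15, 25, 31, 7]
  L1: h(21,15)=(21*31+15)%997=666 h(25,31)=(25*31+31)%997=806 h(7,7)=(7*31+7)%997=224 -> [666, 806, 224]
  L2: h(666,806)=(666*31+806)%997=515 h(224,224)=(224*31+224)%997=189 -> [515, 189]
  L3: h(515,189)=(515*31+189)%997=202 -> [202]
  root=202
After append 7 (leaves=[21, 15, 25, 31, 7, 7]):
  L0: [21, 15, 25, 31, 7, 7]
  L1: h(21,15)=(21*31+15)%997=666 h(25,31)=(25*31+31)%997=806 h(7,7)=(7*31+7)%997=224 -> [666, 806, 224]
  L2: h(666,806)=(666*31+806)%997=515 h(224,224)=(224*31+224)%997=189 -> [515, 189]
  L3: h(515,189)=(515*31+189)%997=202 -> [202]
  root=202

Answer: 21 666 509 515 202 202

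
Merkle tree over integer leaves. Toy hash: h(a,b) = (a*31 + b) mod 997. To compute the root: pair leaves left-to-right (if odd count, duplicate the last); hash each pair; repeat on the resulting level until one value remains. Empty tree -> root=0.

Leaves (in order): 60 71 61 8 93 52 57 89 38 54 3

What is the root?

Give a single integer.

Answer: 582

Derivation:
L0: [60, 71, 61, 8, 93, 52, 57, 89, 38, 54, 3]
L1: h(60,71)=(60*31+71)%997=934 h(61,8)=(61*31+8)%997=902 h(93,52)=(93*31+52)%997=941 h(57,89)=(57*31+89)%997=859 h(38,54)=(38*31+54)%997=235 h(3,3)=(3*31+3)%997=96 -> [934, 902, 941, 859, 235, 96]
L2: h(934,902)=(934*31+902)%997=943 h(941,859)=(941*31+859)%997=120 h(235,96)=(235*31+96)%997=402 -> [943, 120, 402]
L3: h(943,120)=(943*31+120)%997=440 h(402,402)=(402*31+402)%997=900 -> [440, 900]
L4: h(440,900)=(440*31+900)%997=582 -> [582]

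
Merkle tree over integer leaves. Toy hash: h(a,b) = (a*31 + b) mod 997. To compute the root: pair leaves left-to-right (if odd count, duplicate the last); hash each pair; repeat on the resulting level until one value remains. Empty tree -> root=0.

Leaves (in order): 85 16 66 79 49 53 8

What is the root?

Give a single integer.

L0: [85, 16, 66, 79, 49, 53, 8]
L1: h(85,16)=(85*31+16)%997=657 h(66,79)=(66*31+79)%997=131 h(49,53)=(49*31+53)%997=575 h(8,8)=(8*31+8)%997=256 -> [657, 131, 575, 256]
L2: h(657,131)=(657*31+131)%997=558 h(575,256)=(575*31+256)%997=135 -> [558, 135]
L3: h(558,135)=(558*31+135)%997=484 -> [484]

Answer: 484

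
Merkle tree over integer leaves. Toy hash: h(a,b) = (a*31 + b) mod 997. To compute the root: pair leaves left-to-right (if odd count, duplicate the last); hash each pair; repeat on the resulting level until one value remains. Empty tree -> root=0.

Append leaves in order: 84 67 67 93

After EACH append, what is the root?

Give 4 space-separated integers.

After append 84 (leaves=[84]):
  L0: [84]
  root=84
After append 67 (leaves=[84, 67]):
  L0: [84, 67]
  L1: h(84,67)=(84*31+67)%997=677 -> [677]
  root=677
After append 67 (leaves=[84, 67, 67]):
  L0: [84, 67, 67]
  L1: h(84,67)=(84*31+67)%997=677 h(67,67)=(67*31+67)%997=150 -> [677, 150]
  L2: h(677,150)=(677*31+150)%997=200 -> [200]
  root=200
After append 93 (leaves=[84, 67, 67, 93]):
  L0: [84, 67, 67, 93]
  L1: h(84,67)=(84*31+67)%997=677 h(67,93)=(67*31+93)%997=176 -> [677, 176]
  L2: h(677,176)=(677*31+176)%997=226 -> [226]
  root=226

Answer: 84 677 200 226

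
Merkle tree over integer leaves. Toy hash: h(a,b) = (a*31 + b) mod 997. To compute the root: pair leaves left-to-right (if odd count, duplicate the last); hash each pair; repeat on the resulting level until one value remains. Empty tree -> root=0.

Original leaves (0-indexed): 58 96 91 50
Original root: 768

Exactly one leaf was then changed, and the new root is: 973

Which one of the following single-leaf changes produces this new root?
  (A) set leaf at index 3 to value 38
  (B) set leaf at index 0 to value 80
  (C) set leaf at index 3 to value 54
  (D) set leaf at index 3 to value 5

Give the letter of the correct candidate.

Answer: B

Derivation:
Original leaves: [58, 96, 91, 50]
Target new root: 973
Try each candidate change and compute the resulting root:
Candidate A: set leaf[3] = 38 -> leaves = [58, 96, 91, 38]
  L0: [58, 96, 91, 38]
  L1: h(58,96)=(58*31+96)%997=897 h(91,38)=(91*31+38)%997=865 -> [897, 865]
  L2: h(897,865)=(897*31+865)%997=756 -> [756]
  root = 756 != target 973
Candidate B: set leaf[0] = 80 -> leaves = [80, 96, 91, 50]
  L0: [80, 96, 91, 50]
  L1: h(80,96)=(80*31+96)%997=582 h(91,50)=(91*31+50)%997=877 -> [582, 877]
  L2: h(582,877)=(582*31+877)%997=973 -> [973]
  root = 973 == target 973  ** MATCH **
Candidate C: set leaf[3] = 54 -> leaves = [58, 96, 91, 54]
  L0: [58, 96, 91, 54]
  L1: h(58,96)=(58*31+96)%997=897 h(91,54)=(91*31+54)%997=881 -> [897, 881]
  L2: h(897,881)=(897*31+881)%997=772 -> [772]
  root = 772 != target 973
Candidate D: set leaf[3] = 5 -> leaves = [58, 96, 91, 5]
  L0: [58, 96, 91, 5]
  L1: h(58,96)=(58*31+96)%997=897 h(91,5)=(91*31+5)%997=832 -> [897, 832]
  L2: h(897,832)=(897*31+832)%997=723 -> [723]
  root = 723 != target 973
Candidate B produces the target root.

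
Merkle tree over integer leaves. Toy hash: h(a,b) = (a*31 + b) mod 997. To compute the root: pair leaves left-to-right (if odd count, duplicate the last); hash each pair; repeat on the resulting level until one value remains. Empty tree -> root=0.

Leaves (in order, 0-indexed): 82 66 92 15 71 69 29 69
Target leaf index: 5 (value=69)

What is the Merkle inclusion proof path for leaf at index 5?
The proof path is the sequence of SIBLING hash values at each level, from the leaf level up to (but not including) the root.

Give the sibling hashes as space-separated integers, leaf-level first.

Answer: 71 968 964

Derivation:
L0 (leaves): [82, 66, 92, 15, 71, 69, 29, 69], target index=5
L1: h(82,66)=(82*31+66)%997=614 [pair 0] h(92,15)=(92*31+15)%997=873 [pair 1] h(71,69)=(71*31+69)%997=276 [pair 2] h(29,69)=(29*31+69)%997=968 [pair 3] -> [614, 873, 276, 968]
  Sibling for proof at L0: 71
L2: h(614,873)=(614*31+873)%997=964 [pair 0] h(276,968)=(276*31+968)%997=551 [pair 1] -> [964, 551]
  Sibling for proof at L1: 968
L3: h(964,551)=(964*31+551)%997=525 [pair 0] -> [525]
  Sibling for proof at L2: 964
Root: 525
Proof path (sibling hashes from leaf to root): [71, 968, 964]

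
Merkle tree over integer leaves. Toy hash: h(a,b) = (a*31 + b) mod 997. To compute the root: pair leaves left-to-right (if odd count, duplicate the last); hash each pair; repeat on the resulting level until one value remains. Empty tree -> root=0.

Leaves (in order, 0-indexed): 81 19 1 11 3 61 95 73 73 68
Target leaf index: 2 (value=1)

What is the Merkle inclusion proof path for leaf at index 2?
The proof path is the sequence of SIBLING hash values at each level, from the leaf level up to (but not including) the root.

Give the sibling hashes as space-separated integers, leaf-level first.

Answer: 11 536 813 126

Derivation:
L0 (leaves): [81, 19, 1, 11, 3, 61, 95, 73, 73, 68], target index=2
L1: h(81,19)=(81*31+19)%997=536 [pair 0] h(1,11)=(1*31+11)%997=42 [pair 1] h(3,61)=(3*31+61)%997=154 [pair 2] h(95,73)=(95*31+73)%997=27 [pair 3] h(73,68)=(73*31+68)%997=337 [pair 4] -> [536, 42, 154, 27, 337]
  Sibling for proof at L0: 11
L2: h(536,42)=(536*31+42)%997=706 [pair 0] h(154,27)=(154*31+27)%997=813 [pair 1] h(337,337)=(337*31+337)%997=814 [pair 2] -> [706, 813, 814]
  Sibling for proof at L1: 536
L3: h(706,813)=(706*31+813)%997=765 [pair 0] h(814,814)=(814*31+814)%997=126 [pair 1] -> [765, 126]
  Sibling for proof at L2: 813
L4: h(765,126)=(765*31+126)%997=910 [pair 0] -> [910]
  Sibling for proof at L3: 126
Root: 910
Proof path (sibling hashes from leaf to root): [11, 536, 813, 126]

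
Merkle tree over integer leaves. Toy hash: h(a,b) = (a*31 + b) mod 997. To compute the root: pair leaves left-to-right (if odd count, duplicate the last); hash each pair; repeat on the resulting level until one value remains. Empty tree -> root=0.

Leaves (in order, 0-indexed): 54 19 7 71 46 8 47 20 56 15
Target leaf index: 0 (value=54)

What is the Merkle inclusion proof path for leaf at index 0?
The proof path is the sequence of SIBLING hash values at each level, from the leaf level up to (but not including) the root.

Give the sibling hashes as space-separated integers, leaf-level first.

Answer: 19 288 69 418

Derivation:
L0 (leaves): [54, 19, 7, 71, 46, 8, 47, 20, 56, 15], target index=0
L1: h(54,19)=(54*31+19)%997=696 [pair 0] h(7,71)=(7*31+71)%997=288 [pair 1] h(46,8)=(46*31+8)%997=437 [pair 2] h(47,20)=(47*31+20)%997=480 [pair 3] h(56,15)=(56*31+15)%997=754 [pair 4] -> [696, 288, 437, 480, 754]
  Sibling for proof at L0: 19
L2: h(696,288)=(696*31+288)%997=927 [pair 0] h(437,480)=(437*31+480)%997=69 [pair 1] h(754,754)=(754*31+754)%997=200 [pair 2] -> [927, 69, 200]
  Sibling for proof at L1: 288
L3: h(927,69)=(927*31+69)%997=890 [pair 0] h(200,200)=(200*31+200)%997=418 [pair 1] -> [890, 418]
  Sibling for proof at L2: 69
L4: h(890,418)=(890*31+418)%997=92 [pair 0] -> [92]
  Sibling for proof at L3: 418
Root: 92
Proof path (sibling hashes from leaf to root): [19, 288, 69, 418]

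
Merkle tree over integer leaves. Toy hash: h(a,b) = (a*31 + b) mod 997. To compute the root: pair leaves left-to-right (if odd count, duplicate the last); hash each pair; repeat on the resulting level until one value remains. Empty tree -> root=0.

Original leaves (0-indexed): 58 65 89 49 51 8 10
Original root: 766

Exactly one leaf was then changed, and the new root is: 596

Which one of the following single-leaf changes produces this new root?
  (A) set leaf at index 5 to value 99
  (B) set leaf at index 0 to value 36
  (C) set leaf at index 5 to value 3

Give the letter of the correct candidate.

Answer: A

Derivation:
Original leaves: [58, 65, 89, 49, 51, 8, 10]
Target new root: 596
Try each candidate change and compute the resulting root:
Candidate A: set leaf[5] = 99 -> leaves = [58, 65, 89, 49, 51, 99, 10]
  L0: [58, 65, 89, 49, 51, 99, 10]
  L1: h(58,65)=(58*31+65)%997=866 h(89,49)=(89*31+49)%997=814 h(51,99)=(51*31+99)%997=683 h(10,10)=(10*31+10)%997=320 -> [866, 814, 683, 320]
  L2: h(866,814)=(866*31+814)%997=741 h(683,320)=(683*31+320)%997=556 -> [741, 556]
  L3: h(741,556)=(741*31+556)%997=596 -> [596]
  root = 596 == target 596  ** MATCH **
Candidate B: set leaf[0] = 36 -> leaves = [36, 65, 89, 49, 51, 8, 10]
  L0: [36, 65, 89, 49, 51, 8, 10]
  L1: h(36,65)=(36*31+65)%997=184 h(89,49)=(89*31+49)%997=814 h(51,8)=(51*31+8)%997=592 h(10,10)=(10*31+10)%997=320 -> [184, 814, 592, 320]
  L2: h(184,814)=(184*31+814)%997=536 h(592,320)=(592*31+320)%997=726 -> [536, 726]
  L3: h(536,726)=(536*31+726)%997=393 -> [393]
  root = 393 != target 596
Candidate C: set leaf[5] = 3 -> leaves = [58, 65, 89, 49, 51, 3, 10]
  L0: [58, 65, 89, 49, 51, 3, 10]
  L1: h(58,65)=(58*31+65)%997=866 h(89,49)=(89*31+49)%997=814 h(51,3)=(51*31+3)%997=587 h(10,10)=(10*31+10)%997=320 -> [866, 814, 587, 320]
  L2: h(866,814)=(866*31+814)%997=741 h(587,320)=(587*31+320)%997=571 -> [741, 571]
  L3: h(741,571)=(741*31+571)%997=611 -> [611]
  root = 611 != target 596
Candidate A produces the target root.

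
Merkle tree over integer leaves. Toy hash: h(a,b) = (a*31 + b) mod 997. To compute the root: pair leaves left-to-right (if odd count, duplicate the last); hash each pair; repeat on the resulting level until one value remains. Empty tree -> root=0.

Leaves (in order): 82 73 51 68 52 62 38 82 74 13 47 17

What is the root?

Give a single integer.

Answer: 806

Derivation:
L0: [82, 73, 51, 68, 52, 62, 38, 82, 74, 13, 47, 17]
L1: h(82,73)=(82*31+73)%997=621 h(51,68)=(51*31+68)%997=652 h(52,62)=(52*31+62)%997=677 h(38,82)=(38*31+82)%997=263 h(74,13)=(74*31+13)%997=313 h(47,17)=(47*31+17)%997=477 -> [621, 652, 677, 263, 313, 477]
L2: h(621,652)=(621*31+652)%997=960 h(677,263)=(677*31+263)%997=313 h(313,477)=(313*31+477)%997=210 -> [960, 313, 210]
L3: h(960,313)=(960*31+313)%997=163 h(210,210)=(210*31+210)%997=738 -> [163, 738]
L4: h(163,738)=(163*31+738)%997=806 -> [806]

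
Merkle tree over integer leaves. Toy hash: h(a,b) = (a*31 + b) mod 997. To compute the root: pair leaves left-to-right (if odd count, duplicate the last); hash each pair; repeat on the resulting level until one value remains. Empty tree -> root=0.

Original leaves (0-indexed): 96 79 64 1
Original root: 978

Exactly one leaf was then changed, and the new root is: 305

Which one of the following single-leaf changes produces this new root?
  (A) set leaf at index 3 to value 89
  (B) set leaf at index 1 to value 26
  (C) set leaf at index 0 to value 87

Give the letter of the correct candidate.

Original leaves: [96, 79, 64, 1]
Target new root: 305
Try each candidate change and compute the resulting root:
Candidate A: set leaf[3] = 89 -> leaves = [96, 79, 64, 89]
  L0: [96, 79, 64, 89]
  L1: h(96,79)=(96*31+79)%997=64 h(64,89)=(64*31+89)%997=79 -> [64, 79]
  L2: h(64,79)=(64*31+79)%997=69 -> [69]
  root = 69 != target 305
Candidate B: set leaf[1] = 26 -> leaves = [96, 26, 64, 1]
  L0: [96, 26, 64, 1]
  L1: h(96,26)=(96*31+26)%997=11 h(64,1)=(64*31+1)%997=988 -> [11, 988]
  L2: h(11,988)=(11*31+988)%997=332 -> [332]
  root = 332 != target 305
Candidate C: set leaf[0] = 87 -> leaves = [87, 79, 64, 1]
  L0: [87, 79, 64, 1]
  L1: h(87,79)=(87*31+79)%997=782 h(64,1)=(64*31+1)%997=988 -> [782, 988]
  L2: h(782,988)=(782*31+988)%997=305 -> [305]
  root = 305 == target 305  ** MATCH **
Candidate C produces the target root.

Answer: C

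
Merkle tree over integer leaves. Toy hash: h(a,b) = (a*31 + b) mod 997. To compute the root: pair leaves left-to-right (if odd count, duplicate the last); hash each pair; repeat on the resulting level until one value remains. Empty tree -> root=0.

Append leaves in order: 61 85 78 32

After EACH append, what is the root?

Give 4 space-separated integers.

Answer: 61 979 941 895

Derivation:
After append 61 (leaves=[61]):
  L0: [61]
  root=61
After append 85 (leaves=[61, 85]):
  L0: [61, 85]
  L1: h(61,85)=(61*31+85)%997=979 -> [979]
  root=979
After append 78 (leaves=[61, 85, 78]):
  L0: [61, 85, 78]
  L1: h(61,85)=(61*31+85)%997=979 h(78,78)=(78*31+78)%997=502 -> [979, 502]
  L2: h(979,502)=(979*31+502)%997=941 -> [941]
  root=941
After append 32 (leaves=[61, 85, 78, 32]):
  L0: [61, 85, 78, 32]
  L1: h(61,85)=(61*31+85)%997=979 h(78,32)=(78*31+32)%997=456 -> [979, 456]
  L2: h(979,456)=(979*31+456)%997=895 -> [895]
  root=895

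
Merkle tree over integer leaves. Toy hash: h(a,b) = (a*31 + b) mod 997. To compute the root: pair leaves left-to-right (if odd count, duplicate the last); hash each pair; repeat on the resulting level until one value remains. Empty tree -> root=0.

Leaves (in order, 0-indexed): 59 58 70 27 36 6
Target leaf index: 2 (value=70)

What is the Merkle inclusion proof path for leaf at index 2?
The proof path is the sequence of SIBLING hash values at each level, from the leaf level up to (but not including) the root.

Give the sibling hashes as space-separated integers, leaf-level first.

L0 (leaves): [59, 58, 70, 27, 36, 6], target index=2
L1: h(59,58)=(59*31+58)%997=890 [pair 0] h(70,27)=(70*31+27)%997=203 [pair 1] h(36,6)=(36*31+6)%997=125 [pair 2] -> [890, 203, 125]
  Sibling for proof at L0: 27
L2: h(890,203)=(890*31+203)%997=874 [pair 0] h(125,125)=(125*31+125)%997=12 [pair 1] -> [874, 12]
  Sibling for proof at L1: 890
L3: h(874,12)=(874*31+12)%997=187 [pair 0] -> [187]
  Sibling for proof at L2: 12
Root: 187
Proof path (sibling hashes from leaf to root): [27, 890, 12]

Answer: 27 890 12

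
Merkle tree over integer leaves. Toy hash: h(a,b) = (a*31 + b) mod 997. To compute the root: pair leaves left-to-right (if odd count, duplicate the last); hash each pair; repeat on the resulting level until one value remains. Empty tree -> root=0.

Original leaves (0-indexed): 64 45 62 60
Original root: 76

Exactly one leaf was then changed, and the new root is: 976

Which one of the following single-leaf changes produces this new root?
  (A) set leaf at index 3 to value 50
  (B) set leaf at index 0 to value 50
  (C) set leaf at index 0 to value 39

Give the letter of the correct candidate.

Answer: C

Derivation:
Original leaves: [64, 45, 62, 60]
Target new root: 976
Try each candidate change and compute the resulting root:
Candidate A: set leaf[3] = 50 -> leaves = [64, 45, 62, 50]
  L0: [64, 45, 62, 50]
  L1: h(64,45)=(64*31+45)%997=35 h(62,50)=(62*31+50)%997=975 -> [35, 975]
  L2: h(35,975)=(35*31+975)%997=66 -> [66]
  root = 66 != target 976
Candidate B: set leaf[0] = 50 -> leaves = [50, 45, 62, 60]
  L0: [50, 45, 62, 60]
  L1: h(50,45)=(50*31+45)%997=598 h(62,60)=(62*31+60)%997=985 -> [598, 985]
  L2: h(598,985)=(598*31+985)%997=580 -> [580]
  root = 580 != target 976
Candidate C: set leaf[0] = 39 -> leaves = [39, 45, 62, 60]
  L0: [39, 45, 62, 60]
  L1: h(39,45)=(39*31+45)%997=257 h(62,60)=(62*31+60)%997=985 -> [257, 985]
  L2: h(257,985)=(257*31+985)%997=976 -> [976]
  root = 976 == target 976  ** MATCH **
Candidate C produces the target root.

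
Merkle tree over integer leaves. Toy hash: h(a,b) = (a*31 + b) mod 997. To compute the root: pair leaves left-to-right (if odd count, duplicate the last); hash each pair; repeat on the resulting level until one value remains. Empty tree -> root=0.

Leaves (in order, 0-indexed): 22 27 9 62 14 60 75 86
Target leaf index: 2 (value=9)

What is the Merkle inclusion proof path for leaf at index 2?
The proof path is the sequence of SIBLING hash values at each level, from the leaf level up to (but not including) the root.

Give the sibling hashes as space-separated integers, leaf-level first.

Answer: 62 709 776

Derivation:
L0 (leaves): [22, 27, 9, 62, 14, 60, 75, 86], target index=2
L1: h(22,27)=(22*31+27)%997=709 [pair 0] h(9,62)=(9*31+62)%997=341 [pair 1] h(14,60)=(14*31+60)%997=494 [pair 2] h(75,86)=(75*31+86)%997=417 [pair 3] -> [709, 341, 494, 417]
  Sibling for proof at L0: 62
L2: h(709,341)=(709*31+341)%997=386 [pair 0] h(494,417)=(494*31+417)%997=776 [pair 1] -> [386, 776]
  Sibling for proof at L1: 709
L3: h(386,776)=(386*31+776)%997=778 [pair 0] -> [778]
  Sibling for proof at L2: 776
Root: 778
Proof path (sibling hashes from leaf to root): [62, 709, 776]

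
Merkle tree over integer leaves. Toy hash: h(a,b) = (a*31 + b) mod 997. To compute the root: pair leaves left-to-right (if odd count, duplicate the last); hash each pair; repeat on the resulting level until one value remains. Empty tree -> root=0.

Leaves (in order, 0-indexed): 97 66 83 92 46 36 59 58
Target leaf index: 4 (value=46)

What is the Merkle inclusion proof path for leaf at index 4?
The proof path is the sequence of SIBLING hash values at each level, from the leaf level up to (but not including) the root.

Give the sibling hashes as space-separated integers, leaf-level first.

Answer: 36 890 222

Derivation:
L0 (leaves): [97, 66, 83, 92, 46, 36, 59, 58], target index=4
L1: h(97,66)=(97*31+66)%997=82 [pair 0] h(83,92)=(83*31+92)%997=671 [pair 1] h(46,36)=(46*31+36)%997=465 [pair 2] h(59,58)=(59*31+58)%997=890 [pair 3] -> [82, 671, 465, 890]
  Sibling for proof at L0: 36
L2: h(82,671)=(82*31+671)%997=222 [pair 0] h(465,890)=(465*31+890)%997=350 [pair 1] -> [222, 350]
  Sibling for proof at L1: 890
L3: h(222,350)=(222*31+350)%997=253 [pair 0] -> [253]
  Sibling for proof at L2: 222
Root: 253
Proof path (sibling hashes from leaf to root): [36, 890, 222]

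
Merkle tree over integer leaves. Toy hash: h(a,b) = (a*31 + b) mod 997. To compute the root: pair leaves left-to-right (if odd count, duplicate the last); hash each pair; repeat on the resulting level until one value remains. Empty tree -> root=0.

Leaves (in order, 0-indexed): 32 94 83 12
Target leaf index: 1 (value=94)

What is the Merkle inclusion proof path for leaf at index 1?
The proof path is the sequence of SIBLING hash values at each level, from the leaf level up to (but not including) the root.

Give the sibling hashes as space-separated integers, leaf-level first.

Answer: 32 591

Derivation:
L0 (leaves): [32, 94, 83, 12], target index=1
L1: h(32,94)=(32*31+94)%997=89 [pair 0] h(83,12)=(83*31+12)%997=591 [pair 1] -> [89, 591]
  Sibling for proof at L0: 32
L2: h(89,591)=(89*31+591)%997=359 [pair 0] -> [359]
  Sibling for proof at L1: 591
Root: 359
Proof path (sibling hashes from leaf to root): [32, 591]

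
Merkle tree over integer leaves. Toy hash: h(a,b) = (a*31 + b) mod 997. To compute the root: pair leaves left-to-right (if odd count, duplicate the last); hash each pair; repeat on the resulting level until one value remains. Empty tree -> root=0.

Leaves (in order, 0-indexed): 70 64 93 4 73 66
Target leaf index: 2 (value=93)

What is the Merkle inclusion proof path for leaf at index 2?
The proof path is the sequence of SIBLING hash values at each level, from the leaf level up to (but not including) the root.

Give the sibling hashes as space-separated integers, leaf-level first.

L0 (leaves): [70, 64, 93, 4, 73, 66], target index=2
L1: h(70,64)=(70*31+64)%997=240 [pair 0] h(93,4)=(93*31+4)%997=893 [pair 1] h(73,66)=(73*31+66)%997=335 [pair 2] -> [240, 893, 335]
  Sibling for proof at L0: 4
L2: h(240,893)=(240*31+893)%997=357 [pair 0] h(335,335)=(335*31+335)%997=750 [pair 1] -> [357, 750]
  Sibling for proof at L1: 240
L3: h(357,750)=(357*31+750)%997=850 [pair 0] -> [850]
  Sibling for proof at L2: 750
Root: 850
Proof path (sibling hashes from leaf to root): [4, 240, 750]

Answer: 4 240 750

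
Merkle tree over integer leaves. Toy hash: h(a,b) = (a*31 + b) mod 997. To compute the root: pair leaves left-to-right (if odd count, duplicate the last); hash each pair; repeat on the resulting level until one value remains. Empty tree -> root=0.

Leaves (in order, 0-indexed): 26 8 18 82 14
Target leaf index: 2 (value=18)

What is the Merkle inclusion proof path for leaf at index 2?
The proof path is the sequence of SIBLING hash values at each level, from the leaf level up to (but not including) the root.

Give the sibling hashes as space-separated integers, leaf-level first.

L0 (leaves): [26, 8, 18, 82, 14], target index=2
L1: h(26,8)=(26*31+8)%997=814 [pair 0] h(18,82)=(18*31+82)%997=640 [pair 1] h(14,14)=(14*31+14)%997=448 [pair 2] -> [814, 640, 448]
  Sibling for proof at L0: 82
L2: h(814,640)=(814*31+640)%997=949 [pair 0] h(448,448)=(448*31+448)%997=378 [pair 1] -> [949, 378]
  Sibling for proof at L1: 814
L3: h(949,378)=(949*31+378)%997=884 [pair 0] -> [884]
  Sibling for proof at L2: 378
Root: 884
Proof path (sibling hashes from leaf to root): [82, 814, 378]

Answer: 82 814 378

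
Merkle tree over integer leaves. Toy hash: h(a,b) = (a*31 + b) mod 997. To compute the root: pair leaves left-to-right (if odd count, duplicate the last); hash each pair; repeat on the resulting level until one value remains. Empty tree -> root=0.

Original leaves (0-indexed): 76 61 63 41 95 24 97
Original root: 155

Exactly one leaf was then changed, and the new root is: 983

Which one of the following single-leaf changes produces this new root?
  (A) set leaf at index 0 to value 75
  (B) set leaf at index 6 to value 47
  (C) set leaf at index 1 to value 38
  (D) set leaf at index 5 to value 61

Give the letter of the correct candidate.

Original leaves: [76, 61, 63, 41, 95, 24, 97]
Target new root: 983
Try each candidate change and compute the resulting root:
Candidate A: set leaf[0] = 75 -> leaves = [75, 61, 63, 41, 95, 24, 97]
  L0: [75, 61, 63, 41, 95, 24, 97]
  L1: h(75,61)=(75*31+61)%997=392 h(63,41)=(63*31+41)%997=0 h(95,24)=(95*31+24)%997=975 h(97,97)=(97*31+97)%997=113 -> [392, 0, 975, 113]
  L2: h(392,0)=(392*31+0)%997=188 h(975,113)=(975*31+113)%997=428 -> [188, 428]
  L3: h(188,428)=(188*31+428)%997=274 -> [274]
  root = 274 != target 983
Candidate B: set leaf[6] = 47 -> leaves = [76, 61, 63, 41, 95, 24, 47]
  L0: [76, 61, 63, 41, 95, 24, 47]
  L1: h(76,61)=(76*31+61)%997=423 h(63,41)=(63*31+41)%997=0 h(95,24)=(95*31+24)%997=975 h(47,47)=(47*31+47)%997=507 -> [423, 0, 975, 507]
  L2: h(423,0)=(423*31+0)%997=152 h(975,507)=(975*31+507)%997=822 -> [152, 822]
  L3: h(152,822)=(152*31+822)%997=549 -> [549]
  root = 549 != target 983
Candidate C: set leaf[1] = 38 -> leaves = [76, 38, 63, 41, 95, 24, 97]
  L0: [76, 38, 63, 41, 95, 24, 97]
  L1: h(76,38)=(76*31+38)%997=400 h(63,41)=(63*31+41)%997=0 h(95,24)=(95*31+24)%997=975 h(97,97)=(97*31+97)%997=113 -> [400, 0, 975, 113]
  L2: h(400,0)=(400*31+0)%997=436 h(975,113)=(975*31+113)%997=428 -> [436, 428]
  L3: h(436,428)=(436*31+428)%997=983 -> [983]
  root = 983 == target 983  ** MATCH **
Candidate D: set leaf[5] = 61 -> leaves = [76, 61, 63, 41, 95, 61, 97]
  L0: [76, 61, 63, 41, 95, 61, 97]
  L1: h(76,61)=(76*31+61)%997=423 h(63,41)=(63*31+41)%997=0 h(95,61)=(95*31+61)%997=15 h(97,97)=(97*31+97)%997=113 -> [423, 0, 15, 113]
  L2: h(423,0)=(423*31+0)%997=152 h(15,113)=(15*31+113)%997=578 -> [152, 578]
  L3: h(152,578)=(152*31+578)%997=305 -> [305]
  root = 305 != target 983
Candidate C produces the target root.

Answer: C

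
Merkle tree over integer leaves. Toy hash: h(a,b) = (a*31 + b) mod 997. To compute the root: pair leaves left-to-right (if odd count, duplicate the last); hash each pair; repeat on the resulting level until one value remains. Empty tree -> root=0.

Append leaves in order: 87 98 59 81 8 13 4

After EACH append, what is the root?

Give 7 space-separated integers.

After append 87 (leaves=[87]):
  L0: [87]
  root=87
After append 98 (leaves=[87, 98]):
  L0: [87, 98]
  L1: h(87,98)=(87*31+98)%997=801 -> [801]
  root=801
After append 59 (leaves=[87, 98, 59]):
  L0: [87, 98, 59]
  L1: h(87,98)=(87*31+98)%997=801 h(59,59)=(59*31+59)%997=891 -> [801, 891]
  L2: h(801,891)=(801*31+891)%997=797 -> [797]
  root=797
After append 81 (leaves=[87, 98, 59, 81]):
  L0: [87, 98, 59, 81]
  L1: h(87,98)=(87*31+98)%997=801 h(59,81)=(59*31+81)%997=913 -> [801, 913]
  L2: h(801,913)=(801*31+913)%997=819 -> [819]
  root=819
After append 8 (leaves=[87, 98, 59, 81, 8]):
  L0: [87, 98, 59, 81, 8]
  L1: h(87,98)=(87*31+98)%997=801 h(59,81)=(59*31+81)%997=913 h(8,8)=(8*31+8)%997=256 -> [801, 913, 256]
  L2: h(801,913)=(801*31+913)%997=819 h(256,256)=(256*31+256)%997=216 -> [819, 216]
  L3: h(819,216)=(819*31+216)%997=680 -> [680]
  root=680
After append 13 (leaves=[87, 98, 59, 81, 8, 13]):
  L0: [87, 98, 59, 81, 8, 13]
  L1: h(87,98)=(87*31+98)%997=801 h(59,81)=(59*31+81)%997=913 h(8,13)=(8*31+13)%997=261 -> [801, 913, 261]
  L2: h(801,913)=(801*31+913)%997=819 h(261,261)=(261*31+261)%997=376 -> [819, 376]
  L3: h(819,376)=(819*31+376)%997=840 -> [840]
  root=840
After append 4 (leaves=[87, 98, 59, 81, 8, 13, 4]):
  L0: [87, 98, 59, 81, 8, 13, 4]
  L1: h(87,98)=(87*31+98)%997=801 h(59,81)=(59*31+81)%997=913 h(8,13)=(8*31+13)%997=261 h(4,4)=(4*31+4)%997=128 -> [801, 913, 261, 128]
  L2: h(801,913)=(801*31+913)%997=819 h(261,128)=(261*31+128)%997=243 -> [819, 243]
  L3: h(819,243)=(819*31+243)%997=707 -> [707]
  root=707

Answer: 87 801 797 819 680 840 707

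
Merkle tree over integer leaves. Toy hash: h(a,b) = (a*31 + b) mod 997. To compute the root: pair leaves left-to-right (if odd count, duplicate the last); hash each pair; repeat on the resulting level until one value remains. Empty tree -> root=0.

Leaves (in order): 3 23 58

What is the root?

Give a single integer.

L0: [3, 23, 58]
L1: h(3,23)=(3*31+23)%997=116 h(58,58)=(58*31+58)%997=859 -> [116, 859]
L2: h(116,859)=(116*31+859)%997=467 -> [467]

Answer: 467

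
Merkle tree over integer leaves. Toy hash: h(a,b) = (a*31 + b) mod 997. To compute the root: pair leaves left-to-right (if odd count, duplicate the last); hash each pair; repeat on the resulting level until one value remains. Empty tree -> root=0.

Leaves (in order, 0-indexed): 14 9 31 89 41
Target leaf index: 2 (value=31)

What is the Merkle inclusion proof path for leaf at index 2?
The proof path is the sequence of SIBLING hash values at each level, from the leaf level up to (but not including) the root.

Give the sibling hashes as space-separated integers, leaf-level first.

L0 (leaves): [14, 9, 31, 89, 41], target index=2
L1: h(14,9)=(14*31+9)%997=443 [pair 0] h(31,89)=(31*31+89)%997=53 [pair 1] h(41,41)=(41*31+41)%997=315 [pair 2] -> [443, 53, 315]
  Sibling for proof at L0: 89
L2: h(443,53)=(443*31+53)%997=825 [pair 0] h(315,315)=(315*31+315)%997=110 [pair 1] -> [825, 110]
  Sibling for proof at L1: 443
L3: h(825,110)=(825*31+110)%997=760 [pair 0] -> [760]
  Sibling for proof at L2: 110
Root: 760
Proof path (sibling hashes from leaf to root): [89, 443, 110]

Answer: 89 443 110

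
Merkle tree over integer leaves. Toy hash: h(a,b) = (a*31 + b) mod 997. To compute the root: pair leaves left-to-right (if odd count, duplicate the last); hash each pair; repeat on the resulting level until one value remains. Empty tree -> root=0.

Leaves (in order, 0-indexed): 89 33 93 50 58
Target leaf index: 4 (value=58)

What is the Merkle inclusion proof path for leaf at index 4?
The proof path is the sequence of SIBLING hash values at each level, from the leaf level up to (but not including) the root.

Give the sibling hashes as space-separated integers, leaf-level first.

Answer: 58 859 752

Derivation:
L0 (leaves): [89, 33, 93, 50, 58], target index=4
L1: h(89,33)=(89*31+33)%997=798 [pair 0] h(93,50)=(93*31+50)%997=939 [pair 1] h(58,58)=(58*31+58)%997=859 [pair 2] -> [798, 939, 859]
  Sibling for proof at L0: 58
L2: h(798,939)=(798*31+939)%997=752 [pair 0] h(859,859)=(859*31+859)%997=569 [pair 1] -> [752, 569]
  Sibling for proof at L1: 859
L3: h(752,569)=(752*31+569)%997=950 [pair 0] -> [950]
  Sibling for proof at L2: 752
Root: 950
Proof path (sibling hashes from leaf to root): [58, 859, 752]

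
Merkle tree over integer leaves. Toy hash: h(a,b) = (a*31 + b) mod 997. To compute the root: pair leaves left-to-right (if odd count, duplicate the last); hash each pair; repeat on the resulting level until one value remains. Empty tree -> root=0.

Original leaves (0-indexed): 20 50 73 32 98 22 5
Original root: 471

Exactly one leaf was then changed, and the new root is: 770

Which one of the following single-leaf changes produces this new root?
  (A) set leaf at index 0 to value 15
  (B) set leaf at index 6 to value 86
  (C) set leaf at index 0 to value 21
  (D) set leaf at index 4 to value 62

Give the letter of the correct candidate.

Original leaves: [20, 50, 73, 32, 98, 22, 5]
Target new root: 770
Try each candidate change and compute the resulting root:
Candidate A: set leaf[0] = 15 -> leaves = [15, 50, 73, 32, 98, 22, 5]
  L0: [15, 50, 73, 32, 98, 22, 5]
  L1: h(15,50)=(15*31+50)%997=515 h(73,32)=(73*31+32)%997=301 h(98,22)=(98*31+22)%997=69 h(5,5)=(5*31+5)%997=160 -> [515, 301, 69, 160]
  L2: h(515,301)=(515*31+301)%997=314 h(69,160)=(69*31+160)%997=305 -> [314, 305]
  L3: h(314,305)=(314*31+305)%997=69 -> [69]
  root = 69 != target 770
Candidate B: set leaf[6] = 86 -> leaves = [20, 50, 73, 32, 98, 22, 86]
  L0: [20, 50, 73, 32, 98, 22, 86]
  L1: h(20,50)=(20*31+50)%997=670 h(73,32)=(73*31+32)%997=301 h(98,22)=(98*31+22)%997=69 h(86,86)=(86*31+86)%997=758 -> [670, 301, 69, 758]
  L2: h(670,301)=(670*31+301)%997=134 h(69,758)=(69*31+758)%997=903 -> [134, 903]
  L3: h(134,903)=(134*31+903)%997=72 -> [72]
  root = 72 != target 770
Candidate C: set leaf[0] = 21 -> leaves = [21, 50, 73, 32, 98, 22, 5]
  L0: [21, 50, 73, 32, 98, 22, 5]
  L1: h(21,50)=(21*31+50)%997=701 h(73,32)=(73*31+32)%997=301 h(98,22)=(98*31+22)%997=69 h(5,5)=(5*31+5)%997=160 -> [701, 301, 69, 160]
  L2: h(701,301)=(701*31+301)%997=98 h(69,160)=(69*31+160)%997=305 -> [98, 305]
  L3: h(98,305)=(98*31+305)%997=352 -> [352]
  root = 352 != target 770
Candidate D: set leaf[4] = 62 -> leaves = [20, 50, 73, 32, 62, 22, 5]
  L0: [20, 50, 73, 32, 62, 22, 5]
  L1: h(20,50)=(20*31+50)%997=670 h(73,32)=(73*31+32)%997=301 h(62,22)=(62*31+22)%997=947 h(5,5)=(5*31+5)%997=160 -> [670, 301, 947, 160]
  L2: h(670,301)=(670*31+301)%997=134 h(947,160)=(947*31+160)%997=604 -> [134, 604]
  L3: h(134,604)=(134*31+604)%997=770 -> [770]
  root = 770 == target 770  ** MATCH **
Candidate D produces the target root.

Answer: D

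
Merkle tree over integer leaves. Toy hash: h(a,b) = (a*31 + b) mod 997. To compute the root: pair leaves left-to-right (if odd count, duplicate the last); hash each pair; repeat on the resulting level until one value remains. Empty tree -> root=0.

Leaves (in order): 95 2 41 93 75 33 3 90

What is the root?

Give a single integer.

L0: [95, 2, 41, 93, 75, 33, 3, 90]
L1: h(95,2)=(95*31+2)%997=953 h(41,93)=(41*31+93)%997=367 h(75,33)=(75*31+33)%997=364 h(3,90)=(3*31+90)%997=183 -> [953, 367, 364, 183]
L2: h(953,367)=(953*31+367)%997=0 h(364,183)=(364*31+183)%997=500 -> [0, 500]
L3: h(0,500)=(0*31+500)%997=500 -> [500]

Answer: 500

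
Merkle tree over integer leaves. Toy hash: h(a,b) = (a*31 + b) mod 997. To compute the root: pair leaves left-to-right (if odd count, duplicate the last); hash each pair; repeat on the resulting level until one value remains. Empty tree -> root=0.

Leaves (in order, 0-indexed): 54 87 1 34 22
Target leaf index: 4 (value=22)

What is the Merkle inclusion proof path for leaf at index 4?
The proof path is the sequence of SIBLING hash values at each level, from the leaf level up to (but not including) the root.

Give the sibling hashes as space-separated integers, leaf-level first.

Answer: 22 704 818

Derivation:
L0 (leaves): [54, 87, 1, 34, 22], target index=4
L1: h(54,87)=(54*31+87)%997=764 [pair 0] h(1,34)=(1*31+34)%997=65 [pair 1] h(22,22)=(22*31+22)%997=704 [pair 2] -> [764, 65, 704]
  Sibling for proof at L0: 22
L2: h(764,65)=(764*31+65)%997=818 [pair 0] h(704,704)=(704*31+704)%997=594 [pair 1] -> [818, 594]
  Sibling for proof at L1: 704
L3: h(818,594)=(818*31+594)%997=30 [pair 0] -> [30]
  Sibling for proof at L2: 818
Root: 30
Proof path (sibling hashes from leaf to root): [22, 704, 818]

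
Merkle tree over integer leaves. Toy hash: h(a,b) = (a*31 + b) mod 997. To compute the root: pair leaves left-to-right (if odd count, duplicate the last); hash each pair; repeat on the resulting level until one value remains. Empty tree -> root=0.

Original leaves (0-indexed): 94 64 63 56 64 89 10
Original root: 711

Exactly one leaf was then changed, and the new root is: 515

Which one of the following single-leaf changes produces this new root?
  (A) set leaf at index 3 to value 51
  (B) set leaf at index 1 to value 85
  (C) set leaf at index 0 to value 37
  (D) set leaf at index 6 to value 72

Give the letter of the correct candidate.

Answer: C

Derivation:
Original leaves: [94, 64, 63, 56, 64, 89, 10]
Target new root: 515
Try each candidate change and compute the resulting root:
Candidate A: set leaf[3] = 51 -> leaves = [94, 64, 63, 51, 64, 89, 10]
  L0: [94, 64, 63, 51, 64, 89, 10]
  L1: h(94,64)=(94*31+64)%997=984 h(63,51)=(63*31+51)%997=10 h(64,89)=(64*31+89)%997=79 h(10,10)=(10*31+10)%997=320 -> [984, 10, 79, 320]
  L2: h(984,10)=(984*31+10)%997=604 h(79,320)=(79*31+320)%997=775 -> [604, 775]
  L3: h(604,775)=(604*31+775)%997=556 -> [556]
  root = 556 != target 515
Candidate B: set leaf[1] = 85 -> leaves = [94, 85, 63, 56, 64, 89, 10]
  L0: [94, 85, 63, 56, 64, 89, 10]
  L1: h(94,85)=(94*31+85)%997=8 h(63,56)=(63*31+56)%997=15 h(64,89)=(64*31+89)%997=79 h(10,10)=(10*31+10)%997=320 -> [8, 15, 79, 320]
  L2: h(8,15)=(8*31+15)%997=263 h(79,320)=(79*31+320)%997=775 -> [263, 775]
  L3: h(263,775)=(263*31+775)%997=952 -> [952]
  root = 952 != target 515
Candidate C: set leaf[0] = 37 -> leaves = [37, 64, 63, 56, 64, 89, 10]
  L0: [37, 64, 63, 56, 64, 89, 10]
  L1: h(37,64)=(37*31+64)%997=214 h(63,56)=(63*31+56)%997=15 h(64,89)=(64*31+89)%997=79 h(10,10)=(10*31+10)%997=320 -> [214, 15, 79, 320]
  L2: h(214,15)=(214*31+15)%997=667 h(79,320)=(79*31+320)%997=775 -> [667, 775]
  L3: h(667,775)=(667*31+775)%997=515 -> [515]
  root = 515 == target 515  ** MATCH **
Candidate D: set leaf[6] = 72 -> leaves = [94, 64, 63, 56, 64, 89, 72]
  L0: [94, 64, 63, 56, 64, 89, 72]
  L1: h(94,64)=(94*31+64)%997=984 h(63,56)=(63*31+56)%997=15 h(64,89)=(64*31+89)%997=79 h(72,72)=(72*31+72)%997=310 -> [984, 15, 79, 310]
  L2: h(984,15)=(984*31+15)%997=609 h(79,310)=(79*31+310)%997=765 -> [609, 765]
  L3: h(609,765)=(609*31+765)%997=701 -> [701]
  root = 701 != target 515
Candidate C produces the target root.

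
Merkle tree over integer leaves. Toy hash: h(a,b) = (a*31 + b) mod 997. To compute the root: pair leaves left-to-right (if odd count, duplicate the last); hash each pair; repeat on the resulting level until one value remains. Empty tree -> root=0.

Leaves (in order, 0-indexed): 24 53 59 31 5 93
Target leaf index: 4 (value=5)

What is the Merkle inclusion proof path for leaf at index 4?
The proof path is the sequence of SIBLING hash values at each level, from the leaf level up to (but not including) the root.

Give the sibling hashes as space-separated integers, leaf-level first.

Answer: 93 248 645

Derivation:
L0 (leaves): [24, 53, 59, 31, 5, 93], target index=4
L1: h(24,53)=(24*31+53)%997=797 [pair 0] h(59,31)=(59*31+31)%997=863 [pair 1] h(5,93)=(5*31+93)%997=248 [pair 2] -> [797, 863, 248]
  Sibling for proof at L0: 93
L2: h(797,863)=(797*31+863)%997=645 [pair 0] h(248,248)=(248*31+248)%997=957 [pair 1] -> [645, 957]
  Sibling for proof at L1: 248
L3: h(645,957)=(645*31+957)%997=15 [pair 0] -> [15]
  Sibling for proof at L2: 645
Root: 15
Proof path (sibling hashes from leaf to root): [93, 248, 645]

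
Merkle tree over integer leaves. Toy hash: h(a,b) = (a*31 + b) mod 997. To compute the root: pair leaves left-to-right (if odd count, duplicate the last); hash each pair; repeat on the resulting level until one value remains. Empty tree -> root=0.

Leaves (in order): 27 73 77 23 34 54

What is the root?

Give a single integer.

L0: [27, 73, 77, 23, 34, 54]
L1: h(27,73)=(27*31+73)%997=910 h(77,23)=(77*31+23)%997=416 h(34,54)=(34*31+54)%997=111 -> [910, 416, 111]
L2: h(910,416)=(910*31+416)%997=710 h(111,111)=(111*31+111)%997=561 -> [710, 561]
L3: h(710,561)=(710*31+561)%997=637 -> [637]

Answer: 637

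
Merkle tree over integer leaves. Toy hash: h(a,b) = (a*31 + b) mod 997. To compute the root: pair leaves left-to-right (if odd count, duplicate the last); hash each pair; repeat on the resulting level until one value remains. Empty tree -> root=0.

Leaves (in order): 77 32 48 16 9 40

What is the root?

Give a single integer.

L0: [77, 32, 48, 16, 9, 40]
L1: h(77,32)=(77*31+32)%997=425 h(48,16)=(48*31+16)%997=507 h(9,40)=(9*31+40)%997=319 -> [425, 507, 319]
L2: h(425,507)=(425*31+507)%997=721 h(319,319)=(319*31+319)%997=238 -> [721, 238]
L3: h(721,238)=(721*31+238)%997=655 -> [655]

Answer: 655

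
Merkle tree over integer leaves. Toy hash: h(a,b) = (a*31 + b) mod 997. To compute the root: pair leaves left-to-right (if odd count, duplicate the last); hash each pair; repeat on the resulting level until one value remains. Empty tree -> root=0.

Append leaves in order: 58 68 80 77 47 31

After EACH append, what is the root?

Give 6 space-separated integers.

Answer: 58 869 586 583 399 884

Derivation:
After append 58 (leaves=[58]):
  L0: [58]
  root=58
After append 68 (leaves=[58, 68]):
  L0: [58, 68]
  L1: h(58,68)=(58*31+68)%997=869 -> [869]
  root=869
After append 80 (leaves=[58, 68, 80]):
  L0: [58, 68, 80]
  L1: h(58,68)=(58*31+68)%997=869 h(80,80)=(80*31+80)%997=566 -> [869, 566]
  L2: h(869,566)=(869*31+566)%997=586 -> [586]
  root=586
After append 77 (leaves=[58, 68, 80, 77]):
  L0: [58, 68, 80, 77]
  L1: h(58,68)=(58*31+68)%997=869 h(80,77)=(80*31+77)%997=563 -> [869, 563]
  L2: h(869,563)=(869*31+563)%997=583 -> [583]
  root=583
After append 47 (leaves=[58, 68, 80, 77, 47]):
  L0: [58, 68, 80, 77, 47]
  L1: h(58,68)=(58*31+68)%997=869 h(80,77)=(80*31+77)%997=563 h(47,47)=(47*31+47)%997=507 -> [869, 563, 507]
  L2: h(869,563)=(869*31+563)%997=583 h(507,507)=(507*31+507)%997=272 -> [583, 272]
  L3: h(583,272)=(583*31+272)%997=399 -> [399]
  root=399
After append 31 (leaves=[58, 68, 80, 77, 47, 31]):
  L0: [58, 68, 80, 77, 47, 31]
  L1: h(58,68)=(58*31+68)%997=869 h(80,77)=(80*31+77)%997=563 h(47,31)=(47*31+31)%997=491 -> [869, 563, 491]
  L2: h(869,563)=(869*31+563)%997=583 h(491,491)=(491*31+491)%997=757 -> [583, 757]
  L3: h(583,757)=(583*31+757)%997=884 -> [884]
  root=884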